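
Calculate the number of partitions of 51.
239943

p(n) counts ways to write n as a sum of positive integers (order ignored).
Euler's pentagonal recurrence: p(k) = p(k-1) + p(k-2) - p(k-5) - p(k-7) + p(k-12) + p(k-15) - ... (offsets j(3j∓1)/2, signs ++--, p(0)=1, p(<0)=0).
DP table for k = 0..50: p(0)=1, p(1)=1, p(2)=2, p(3)=3, p(4)=5, p(5)=7, p(6)=11, p(7)=15, p(8)=22, p(9)=30, p(10)=42, p(11)=56, p(12)=77, p(13)=101, p(14)=135, p(15)=176, p(16)=231, p(17)=297, p(18)=385, p(19)=490, p(20)=627, p(21)=792, p(22)=1002, p(23)=1255, p(24)=1575, p(25)=1958, p(26)=2436, p(27)=3010, p(28)=3718, p(29)=4565, p(30)=5604, p(31)=6842, p(32)=8349, p(33)=10143, p(34)=12310, p(35)=14883, p(36)=17977, p(37)=21637, p(38)=26015, p(39)=31185, p(40)=37338, p(41)=44583, p(42)=53174, p(43)=63261, p(44)=75175, p(45)=89134, p(46)=105558, p(47)=124754, p(48)=147273, p(49)=173525, p(50)=204226.
Final step: p(51) = p(50) + p(49) - p(46) - p(44) + p(39) + p(36) - p(29) - p(25) + p(16) + p(11) - p(0)
= 204226 + 173525 - 105558 - 75175 + 31185 + 17977 - 4565 - 1958 + 231 + 56 - 1
= 239943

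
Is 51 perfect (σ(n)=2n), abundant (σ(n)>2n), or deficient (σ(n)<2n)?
deficient

Proper divisors of 51: sum = 1 + 3 + 17 = 21
Since 21 < 51, 51 is deficient.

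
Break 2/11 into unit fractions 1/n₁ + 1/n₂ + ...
1/6 + 1/66

Greedy algorithm:
2/11: ceiling(11/2) = 6, use 1/6
1/66: ceiling(66/1) = 66, use 1/66
Result: 2/11 = 1/6 + 1/66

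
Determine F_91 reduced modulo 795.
749

Matrix identity: Q^n = [[F_(n+1), F_n], [F_n, F_(n-1)]] with Q = [[1,1],[1,0]].
n = 91 = 1011011₂. Square-and-multiply, entries mod 795:
Q^1 = [[1,1],[1,0]]
Q^2 = (Q^1)² = [[2,1],[1,1]]
Q^5 = (Q^2)²·Q = [[8,5],[5,3]]
Q^11 = (Q^5)²·Q = [[144,89],[89,55]]
Q^22 = (Q^11)² = [[37,221],[221,611]]
Q^45 = (Q^22)²·Q = [[233,125],[125,108]]
Q^91 = (Q^45)²·Q = [[444,749],[749,490]]
F_91 mod 795 = Q^91[0][1] = 749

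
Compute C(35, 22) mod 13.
2

Using Lucas' theorem:
Write n=35 and k=22 in base 13:
n in base 13: [2, 9]
k in base 13: [1, 9]
C(35,22) mod 13 = ∏ C(n_i, k_i) mod 13
Digit binomials (mod 13): C(2,1) = 2; C(9,9) = 1
Product: 2 × 1 = 2 ≡ 2 (mod 13)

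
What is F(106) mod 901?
900

Matrix identity: Q^n = [[F_(n+1), F_n], [F_n, F_(n-1)]] with Q = [[1,1],[1,0]].
n = 106 = 1101010₂. Square-and-multiply, entries mod 901:
Q^1 = [[1,1],[1,0]]
Q^3 = (Q^1)²·Q = [[3,2],[2,1]]
Q^6 = (Q^3)² = [[13,8],[8,5]]
Q^13 = (Q^6)²·Q = [[377,233],[233,144]]
Q^26 = (Q^13)² = [[0,659],[659,242]]
Q^53 = (Q^26)²·Q = [[0,900],[900,1]]
Q^106 = (Q^53)² = [[1,900],[900,2]]
F_106 mod 901 = Q^106[0][1] = 900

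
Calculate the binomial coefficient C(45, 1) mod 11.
1

Using Lucas' theorem:
Write n=45 and k=1 in base 11:
n in base 11: [4, 1]
k in base 11: [0, 1]
C(45,1) mod 11 = ∏ C(n_i, k_i) mod 11
Digit binomials (mod 11): C(4,0) = 1; C(1,1) = 1
Product: 1 × 1 = 1 ≡ 1 (mod 11)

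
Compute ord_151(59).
5

151 is prime, so ord(59) divides φ(151) = 150.
Divisors of 150: 1, 2, 3, 5, 6, 10, 15, 25, 30, 50, 75, 150.
Repeated squaring: 59^1 ≡ 59, 59^2 ≡ 8, 59^4 ≡ 64, 59^8 ≡ 19, 59^16 ≡ 59, 59^32 ≡ 8, 59^64 ≡ 64, 59^128 ≡ 19 (mod 151).
Test 59^d mod 151 for each divisor d in increasing order:
59^1 ≡ 59
59^2 ≡ 8
59^3 = 59^2·59^1 ≡ 19
59^5 = 59^4·59^1 ≡ 1  ← first divisor giving 1
The order is 5.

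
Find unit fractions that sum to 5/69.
1/14 + 1/966

Greedy algorithm:
5/69: ceiling(69/5) = 14, use 1/14
1/966: ceiling(966/1) = 966, use 1/966
Result: 5/69 = 1/14 + 1/966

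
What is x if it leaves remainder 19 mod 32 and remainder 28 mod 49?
371

Using Chinese Remainder Theorem:
M = 32 × 49 = 1568
M1 = 49, M2 = 32
y1 = 49^(-1) mod 32 = 17
y2 = 32^(-1) mod 49 = 23
x = (19×49×17 + 28×32×23) mod 1568 = 371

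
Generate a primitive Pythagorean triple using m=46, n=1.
(2115, 92, 2117)

Euclid's formula: a = m² - n², b = 2mn, c = m² + n²
m = 46, n = 1
a = 46² - 1² = 2116 - 1 = 2115
b = 2 × 46 × 1 = 92
c = 46² + 1² = 2116 + 1 = 2117
Verification: 2115² + 92² = 4473225 + 8464 = 4481689 = 2117² ✓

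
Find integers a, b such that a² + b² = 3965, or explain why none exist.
11² + 62² (a=11, b=62)

Factorization: 3965 = 5 × 13 × 61
By Fermat: n is sum of two squares iff every prime p ≡ 3 (mod 4) appears to even power.
All primes ≡ 3 (mod 4) appear to even power.
Search a = 0, 1, 2, … for 3965 - a² a perfect square: first hit at a = 11: 3965 - 121 = 3844 = 62².
3965 = 11² + 62² = 121 + 3844 ✓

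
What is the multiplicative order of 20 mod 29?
7

29 is prime, so ord(20) divides φ(29) = 28.
Divisors of 28: 1, 2, 4, 7, 14, 28.
Repeated squaring: 20^1 ≡ 20, 20^2 ≡ 23, 20^4 ≡ 7, 20^8 ≡ 20, 20^16 ≡ 23 (mod 29).
Test 20^d mod 29 for each divisor d in increasing order:
20^1 ≡ 20
20^2 ≡ 23
20^4 ≡ 7
20^7 = 20^4·20^2·20^1 ≡ 1  ← first divisor giving 1
The order is 7.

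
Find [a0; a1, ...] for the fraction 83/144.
[0; 1, 1, 2, 1, 3, 2, 2]

Euclidean algorithm steps:
83 = 0 × 144 + 83
144 = 1 × 83 + 61
83 = 1 × 61 + 22
61 = 2 × 22 + 17
22 = 1 × 17 + 5
17 = 3 × 5 + 2
5 = 2 × 2 + 1
2 = 2 × 1 + 0
Continued fraction: [0; 1, 1, 2, 1, 3, 2, 2]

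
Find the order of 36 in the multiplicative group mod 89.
44

89 is prime, so ord(36) divides φ(89) = 88.
Divisors of 88: 1, 2, 4, 8, 11, 22, 44, 88.
Repeated squaring: 36^1 ≡ 36, 36^2 ≡ 50, 36^4 ≡ 8, 36^8 ≡ 64, 36^16 ≡ 2, 36^32 ≡ 4, 36^64 ≡ 16 (mod 89).
Test 36^d mod 89 for each divisor d in increasing order:
36^1 ≡ 36
36^2 ≡ 50
36^4 ≡ 8
36^8 ≡ 64
36^11 = 36^8·36^2·36^1 ≡ 34
36^22 = 36^16·36^4·36^2 ≡ 88
36^44 = 36^32·36^8·36^4 ≡ 1  ← first divisor giving 1
The order is 44.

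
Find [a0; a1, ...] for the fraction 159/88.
[1; 1, 4, 5, 1, 2]

Euclidean algorithm steps:
159 = 1 × 88 + 71
88 = 1 × 71 + 17
71 = 4 × 17 + 3
17 = 5 × 3 + 2
3 = 1 × 2 + 1
2 = 2 × 1 + 0
Continued fraction: [1; 1, 4, 5, 1, 2]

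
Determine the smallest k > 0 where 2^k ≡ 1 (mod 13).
12

13 is prime, so ord(2) divides φ(13) = 12.
Divisors of 12: 1, 2, 3, 4, 6, 12.
Repeated squaring: 2^1 ≡ 2, 2^2 ≡ 4, 2^4 ≡ 3, 2^8 ≡ 9 (mod 13).
Test 2^d mod 13 for each divisor d in increasing order:
2^1 ≡ 2
2^2 ≡ 4
2^3 = 2^2·2^1 ≡ 8
2^4 ≡ 3
2^6 = 2^4·2^2 ≡ 12
2^12 = 2^8·2^4 ≡ 1  ← first divisor giving 1
The order is 12.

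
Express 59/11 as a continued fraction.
[5; 2, 1, 3]

Euclidean algorithm steps:
59 = 5 × 11 + 4
11 = 2 × 4 + 3
4 = 1 × 3 + 1
3 = 3 × 1 + 0
Continued fraction: [5; 2, 1, 3]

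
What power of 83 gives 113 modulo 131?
90

Baby-step giant-step with step n = ⌈√131⌉ = 12.
Baby steps 83^j mod 131 (j:value) for j=0..11: 0:1, 1:83, 2:77, 3:103, 4:34, 5:71, 6:129, 7:96, 8:108, 9:56, 10:63, 11:120.
Giant-step multiplier: 83^(-12) ≡ 83^(130-12) = 83^118 ≡ 33 (mod 131).
Giant steps γ_i = 113·33^i mod 131: γ_0=113, γ_1=61, γ_2=48, γ_3=12, γ_4=3, γ_5=99, γ_6=123, γ_7=129 (in table at j=6).
x = i·n + j = 7·12 + 6 = 90.
Check: 83^90 ≡ 113 (mod 131).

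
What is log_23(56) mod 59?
13

Baby-step giant-step with step n = ⌈√59⌉ = 8.
Baby steps 23^j mod 59 (j:value) for j=0..7: 0:1, 1:23, 2:57, 3:13, 4:4, 5:33, 6:51, 7:52.
Giant-step multiplier: 23^(-8) ≡ 23^(58-8) = 23^50 ≡ 48 (mod 59).
Giant steps γ_i = 56·48^i mod 59: γ_0=56, γ_1=33 (in table at j=5).
x = i·n + j = 1·8 + 5 = 13.
Check: 23^13 ≡ 56 (mod 59).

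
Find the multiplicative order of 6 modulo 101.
10

101 is prime, so ord(6) divides φ(101) = 100.
Divisors of 100: 1, 2, 4, 5, 10, 20, 25, 50, 100.
Repeated squaring: 6^1 ≡ 6, 6^2 ≡ 36, 6^4 ≡ 84, 6^8 ≡ 87, 6^16 ≡ 95, 6^32 ≡ 36, 6^64 ≡ 84 (mod 101).
Test 6^d mod 101 for each divisor d in increasing order:
6^1 ≡ 6
6^2 ≡ 36
6^4 ≡ 84
6^5 = 6^4·6^1 ≡ 100
6^10 = 6^8·6^2 ≡ 1  ← first divisor giving 1
The order is 10.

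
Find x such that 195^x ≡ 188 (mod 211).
84

Baby-step giant-step with step n = ⌈√211⌉ = 15.
Baby steps 195^j mod 211 (j:value) for j=0..14: 0:1, 1:195, 2:45, 3:124, 4:126, 5:94, 6:184, 7:10, 8:51, 9:28, 10:185, 11:205, 12:96, 13:152, 14:100.
Giant-step multiplier: 195^(-15) ≡ 195^(210-15) = 195^195 ≡ 12 (mod 211).
Giant steps γ_i = 188·12^i mod 211: γ_0=188, γ_1=146, γ_2=64, γ_3=135, γ_4=143, γ_5=28 (in table at j=9).
x = i·n + j = 5·15 + 9 = 84.
Check: 195^84 ≡ 188 (mod 211).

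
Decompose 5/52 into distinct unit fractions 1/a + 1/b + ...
1/11 + 1/191 + 1/109252

Greedy algorithm:
5/52: ceiling(52/5) = 11, use 1/11
3/572: ceiling(572/3) = 191, use 1/191
1/109252: ceiling(109252/1) = 109252, use 1/109252
Result: 5/52 = 1/11 + 1/191 + 1/109252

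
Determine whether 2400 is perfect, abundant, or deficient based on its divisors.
abundant

Proper divisors of 2400: sum = 1 + 2 + 3 + 4 + 5 + 6 + 8 + 10 + ... + 480 + 600 + 800 + 1200 (35 divisors) = 5412
Since 5412 > 2400, 2400 is abundant.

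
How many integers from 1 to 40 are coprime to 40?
16

40 = 2^3 × 5
φ(n) = n × ∏(1 - 1/p) for each prime p dividing n
φ(40) = 40 × (1 - 1/2) × (1 - 1/5) = 16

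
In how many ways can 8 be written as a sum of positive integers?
22

p(n) counts ways to write n as a sum of positive integers (order ignored).
Examples: 8; 7 + 1; 6 + 2; 6 + 1 + 1; 5 + 3; ... (22 total)
p(8) = 22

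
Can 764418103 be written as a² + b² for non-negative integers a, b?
Not possible

Factorization: 764418103 = 97 × 199^3
By Fermat: n is sum of two squares iff every prime p ≡ 3 (mod 4) appears to even power.
Prime(s) ≡ 3 (mod 4) with odd exponent: [(199, 3)]
Therefore 764418103 cannot be expressed as a² + b².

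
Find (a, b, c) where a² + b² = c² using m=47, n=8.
(2145, 752, 2273)

Euclid's formula: a = m² - n², b = 2mn, c = m² + n²
m = 47, n = 8
a = 47² - 8² = 2209 - 64 = 2145
b = 2 × 47 × 8 = 752
c = 47² + 8² = 2209 + 64 = 2273
Verification: 2145² + 752² = 4601025 + 565504 = 5166529 = 2273² ✓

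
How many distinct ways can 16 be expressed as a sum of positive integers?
231

p(n) counts ways to write n as a sum of positive integers (order ignored).
Euler's pentagonal recurrence: p(k) = p(k-1) + p(k-2) - p(k-5) - p(k-7) + p(k-12) + p(k-15) - ... (offsets j(3j∓1)/2, signs ++--, p(0)=1, p(<0)=0).
DP table for k = 0..15: p(0)=1, p(1)=1, p(2)=2, p(3)=3, p(4)=5, p(5)=7, p(6)=11, p(7)=15, p(8)=22, p(9)=30, p(10)=42, p(11)=56, p(12)=77, p(13)=101, p(14)=135, p(15)=176.
Final step: p(16) = p(15) + p(14) - p(11) - p(9) + p(4) + p(1)
= 176 + 135 - 56 - 30 + 5 + 1
= 231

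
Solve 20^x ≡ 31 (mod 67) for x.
61

Baby-step giant-step with step n = ⌈√67⌉ = 9.
Baby steps 20^j mod 67 (j:value) for j=0..8: 0:1, 1:20, 2:65, 3:27, 4:4, 5:13, 6:59, 7:41, 8:16.
Giant-step multiplier: 20^(-9) ≡ 20^(66-9) = 20^57 ≡ 58 (mod 67).
Giant steps γ_i = 31·58^i mod 67: γ_0=31, γ_1=56, γ_2=32, γ_3=47, γ_4=46, γ_5=55, γ_6=41 (in table at j=7).
x = i·n + j = 6·9 + 7 = 61.
Check: 20^61 ≡ 31 (mod 67).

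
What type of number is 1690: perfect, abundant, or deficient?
deficient

Proper divisors of 1690: sum = 1 + 2 + 5 + 10 + 13 + 26 + 65 + 130 + 169 + 338 + 845 = 1604
Since 1604 < 1690, 1690 is deficient.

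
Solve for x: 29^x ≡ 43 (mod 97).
52

Baby-step giant-step with step n = ⌈√97⌉ = 10.
Baby steps 29^j mod 97 (j:value) for j=0..9: 0:1, 1:29, 2:65, 3:42, 4:54, 5:14, 6:18, 7:37, 8:6, 9:77.
Giant-step multiplier: 29^(-10) ≡ 29^(96-10) = 29^86 ≡ 49 (mod 97).
Giant steps γ_i = 43·49^i mod 97: γ_0=43, γ_1=70, γ_2=35, γ_3=66, γ_4=33, γ_5=65 (in table at j=2).
x = i·n + j = 5·10 + 2 = 52.
Check: 29^52 ≡ 43 (mod 97).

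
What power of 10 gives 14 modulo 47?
22

Baby-step giant-step with step n = ⌈√47⌉ = 7.
Baby steps 10^j mod 47 (j:value) for j=0..6: 0:1, 1:10, 2:6, 3:13, 4:36, 5:31, 6:28.
Giant-step multiplier: 10^(-7) ≡ 10^(46-7) = 10^39 ≡ 23 (mod 47).
Giant steps γ_i = 14·23^i mod 47: γ_0=14, γ_1=40, γ_2=27, γ_3=10 (in table at j=1).
x = i·n + j = 3·7 + 1 = 22.
Check: 10^22 ≡ 14 (mod 47).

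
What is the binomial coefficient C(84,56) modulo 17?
13

Using Lucas' theorem:
Write n=84 and k=56 in base 17:
n in base 17: [4, 16]
k in base 17: [3, 5]
C(84,56) mod 17 = ∏ C(n_i, k_i) mod 17
Digit binomials (mod 17): C(4,3) = 4; C(16,5) = 4368 ≡ 16
Product: 4 × 16 = 64 ≡ 13 (mod 17)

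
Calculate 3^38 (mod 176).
137

Repeated squaring. Binary of 38 = 100110.
3^1 ≡ 3 (mod 176); 3^2 ≡ 9 (mod 176); 3^4 ≡ 81 (mod 176); 3^8 ≡ 49 (mod 176); 3^16 ≡ 113 (mod 176); 3^32 ≡ 97 (mod 176)
3^38 = 3^2 × 3^4 × 3^32 ≡ 137 (mod 176)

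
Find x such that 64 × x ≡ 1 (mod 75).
34

gcd(64, 75) = 1, so the inverse exists.
Extended Euclidean algorithm on (75, 64):
75 = 1 × 64 + 11  ⟹  11 = (1)·75 + (-1)·64
64 = 5 × 11 + 9  ⟹  9 = (-5)·75 + (6)·64
11 = 1 × 9 + 2  ⟹  2 = (6)·75 + (-7)·64
9 = 4 × 2 + 1  ⟹  1 = (-29)·75 + (34)·64
So (34)·64 ≡ 1 (mod 75), i.e. 64^(-1) ≡ 34 (mod 75).
Check: 64 × 34 = 2176 ≡ 1 (mod 75)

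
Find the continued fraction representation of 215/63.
[3; 2, 2, 2, 1, 3]

Euclidean algorithm steps:
215 = 3 × 63 + 26
63 = 2 × 26 + 11
26 = 2 × 11 + 4
11 = 2 × 4 + 3
4 = 1 × 3 + 1
3 = 3 × 1 + 0
Continued fraction: [3; 2, 2, 2, 1, 3]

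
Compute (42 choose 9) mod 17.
0

Using Lucas' theorem:
Write n=42 and k=9 in base 17:
n in base 17: [2, 8]
k in base 17: [0, 9]
C(42,9) mod 17 = ∏ C(n_i, k_i) mod 17
Digit binomials (mod 17): C(2,0) = 1; C(8,9) = 0 (k_i > n_i)
Product: 1 × 0 = 0 ≡ 0 (mod 17)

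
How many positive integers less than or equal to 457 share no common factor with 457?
456

457 = 457
φ(n) = n × ∏(1 - 1/p) for each prime p dividing n
φ(457) = 457 × (1 - 1/457) = 456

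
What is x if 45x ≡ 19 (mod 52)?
x ≡ 27 (mod 52)

gcd(45, 52) = 1, which divides 19, so solutions exist.
Find 45^(-1) mod 52 by the extended Euclidean algorithm:
52 = 1 × 45 + 7  ⟹  7 = (1)·52 + (-1)·45
45 = 6 × 7 + 3  ⟹  3 = (-6)·52 + (7)·45
7 = 2 × 3 + 1  ⟹  1 = (13)·52 + (-15)·45
So (-15)·45 ≡ 1 (mod 52), i.e. 45^(-1) ≡ -15 ≡ 37 (mod 52).
x ≡ 37 × 19 = 703 ≡ 27 (mod 52).
Check: 45 × 27 = 1215 ≡ 19 (mod 52).
Unique solution: x ≡ 27 (mod 52)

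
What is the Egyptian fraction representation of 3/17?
1/6 + 1/102

Greedy algorithm:
3/17: ceiling(17/3) = 6, use 1/6
1/102: ceiling(102/1) = 102, use 1/102
Result: 3/17 = 1/6 + 1/102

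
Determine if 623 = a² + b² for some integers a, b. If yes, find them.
Not possible

Factorization: 623 = 7 × 89
By Fermat: n is sum of two squares iff every prime p ≡ 3 (mod 4) appears to even power.
Prime(s) ≡ 3 (mod 4) with odd exponent: [(7, 1)]
Therefore 623 cannot be expressed as a² + b².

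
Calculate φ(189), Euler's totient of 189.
108

189 = 3^3 × 7
φ(n) = n × ∏(1 - 1/p) for each prime p dividing n
φ(189) = 189 × (1 - 1/3) × (1 - 1/7) = 108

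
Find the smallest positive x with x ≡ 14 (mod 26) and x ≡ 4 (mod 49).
690

Using Chinese Remainder Theorem:
M = 26 × 49 = 1274
M1 = 49, M2 = 26
y1 = 49^(-1) mod 26 = 17
y2 = 26^(-1) mod 49 = 17
x = (14×49×17 + 4×26×17) mod 1274 = 690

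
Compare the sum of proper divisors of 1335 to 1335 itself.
deficient

Proper divisors of 1335: sum = 1 + 3 + 5 + 15 + 89 + 267 + 445 = 825
Since 825 < 1335, 1335 is deficient.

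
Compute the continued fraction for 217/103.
[2; 9, 2, 1, 3]

Euclidean algorithm steps:
217 = 2 × 103 + 11
103 = 9 × 11 + 4
11 = 2 × 4 + 3
4 = 1 × 3 + 1
3 = 3 × 1 + 0
Continued fraction: [2; 9, 2, 1, 3]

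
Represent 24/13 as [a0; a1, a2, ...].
[1; 1, 5, 2]

Euclidean algorithm steps:
24 = 1 × 13 + 11
13 = 1 × 11 + 2
11 = 5 × 2 + 1
2 = 2 × 1 + 0
Continued fraction: [1; 1, 5, 2]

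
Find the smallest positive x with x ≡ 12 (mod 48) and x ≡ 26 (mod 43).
972

Using Chinese Remainder Theorem:
M = 48 × 43 = 2064
M1 = 43, M2 = 48
y1 = 43^(-1) mod 48 = 19
y2 = 48^(-1) mod 43 = 26
x = (12×43×19 + 26×48×26) mod 2064 = 972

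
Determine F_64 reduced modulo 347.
132

Matrix identity: Q^n = [[F_(n+1), F_n], [F_n, F_(n-1)]] with Q = [[1,1],[1,0]].
n = 64 = 1000000₂. Square-and-multiply, entries mod 347:
Q^1 = [[1,1],[1,0]]
Q^2 = (Q^1)² = [[2,1],[1,1]]
Q^4 = (Q^2)² = [[5,3],[3,2]]
Q^8 = (Q^4)² = [[34,21],[21,13]]
Q^16 = (Q^8)² = [[209,293],[293,263]]
Q^32 = (Q^16)² = [[99,190],[190,256]]
Q^64 = (Q^32)² = [[97,132],[132,312]]
F_64 mod 347 = Q^64[0][1] = 132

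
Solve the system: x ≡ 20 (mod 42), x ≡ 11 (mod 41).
1364

Using Chinese Remainder Theorem:
M = 42 × 41 = 1722
M1 = 41, M2 = 42
y1 = 41^(-1) mod 42 = 41
y2 = 42^(-1) mod 41 = 1
x = (20×41×41 + 11×42×1) mod 1722 = 1364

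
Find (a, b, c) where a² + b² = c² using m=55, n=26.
(2349, 2860, 3701)

Euclid's formula: a = m² - n², b = 2mn, c = m² + n²
m = 55, n = 26
a = 55² - 26² = 3025 - 676 = 2349
b = 2 × 55 × 26 = 2860
c = 55² + 26² = 3025 + 676 = 3701
Verification: 2349² + 2860² = 5517801 + 8179600 = 13697401 = 3701² ✓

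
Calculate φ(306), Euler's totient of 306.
96

306 = 2 × 3^2 × 17
φ(n) = n × ∏(1 - 1/p) for each prime p dividing n
φ(306) = 306 × (1 - 1/2) × (1 - 1/3) × (1 - 1/17) = 96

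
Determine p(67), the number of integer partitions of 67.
2679689

p(n) counts ways to write n as a sum of positive integers (order ignored).
Euler's pentagonal recurrence: p(k) = p(k-1) + p(k-2) - p(k-5) - p(k-7) + p(k-12) + p(k-15) - ... (offsets j(3j∓1)/2, signs ++--, p(0)=1, p(<0)=0).
DP table for k = 0..66: p(0)=1, p(1)=1, p(2)=2, p(3)=3, p(4)=5, p(5)=7, p(6)=11, p(7)=15, p(8)=22, p(9)=30, p(10)=42, p(11)=56, p(12)=77, p(13)=101, p(14)=135, p(15)=176, p(16)=231, p(17)=297, p(18)=385, p(19)=490, p(20)=627, p(21)=792, p(22)=1002, p(23)=1255, p(24)=1575, p(25)=1958, p(26)=2436, p(27)=3010, p(28)=3718, p(29)=4565, p(30)=5604, p(31)=6842, p(32)=8349, p(33)=10143, p(34)=12310, p(35)=14883, p(36)=17977, p(37)=21637, p(38)=26015, p(39)=31185, p(40)=37338, p(41)=44583, p(42)=53174, p(43)=63261, p(44)=75175, p(45)=89134, p(46)=105558, p(47)=124754, p(48)=147273, p(49)=173525, p(50)=204226, p(51)=239943, p(52)=281589, p(53)=329931, p(54)=386155, p(55)=451276, p(56)=526823, p(57)=614154, p(58)=715220, p(59)=831820, p(60)=966467, p(61)=1121505, p(62)=1300156, p(63)=1505499, p(64)=1741630, p(65)=2012558, p(66)=2323520.
Final step: p(67) = p(66) + p(65) - p(62) - p(60) + p(55) + p(52) - p(45) - p(41) + p(32) + p(27) - p(16) - p(10)
= 2323520 + 2012558 - 1300156 - 966467 + 451276 + 281589 - 89134 - 44583 + 8349 + 3010 - 231 - 42
= 2679689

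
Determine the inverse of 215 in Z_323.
320

gcd(215, 323) = 1, so the inverse exists.
Extended Euclidean algorithm on (323, 215):
323 = 1 × 215 + 108  ⟹  108 = (1)·323 + (-1)·215
215 = 1 × 108 + 107  ⟹  107 = (-1)·323 + (2)·215
108 = 1 × 107 + 1  ⟹  1 = (2)·323 + (-3)·215
So (-3)·215 ≡ 1 (mod 323), i.e. 215^(-1) ≡ -3 ≡ 320 (mod 323).
Check: 215 × 320 = 68800 ≡ 1 (mod 323)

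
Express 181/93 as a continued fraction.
[1; 1, 17, 1, 1, 2]

Euclidean algorithm steps:
181 = 1 × 93 + 88
93 = 1 × 88 + 5
88 = 17 × 5 + 3
5 = 1 × 3 + 2
3 = 1 × 2 + 1
2 = 2 × 1 + 0
Continued fraction: [1; 1, 17, 1, 1, 2]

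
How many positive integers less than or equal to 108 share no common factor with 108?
36

108 = 2^2 × 3^3
φ(n) = n × ∏(1 - 1/p) for each prime p dividing n
φ(108) = 108 × (1 - 1/2) × (1 - 1/3) = 36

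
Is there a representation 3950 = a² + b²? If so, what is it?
Not possible

Factorization: 3950 = 2 × 5^2 × 79
By Fermat: n is sum of two squares iff every prime p ≡ 3 (mod 4) appears to even power.
Prime(s) ≡ 3 (mod 4) with odd exponent: [(79, 1)]
Therefore 3950 cannot be expressed as a² + b².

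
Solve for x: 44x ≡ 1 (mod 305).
104

gcd(44, 305) = 1, so the inverse exists.
Extended Euclidean algorithm on (305, 44):
305 = 6 × 44 + 41  ⟹  41 = (1)·305 + (-6)·44
44 = 1 × 41 + 3  ⟹  3 = (-1)·305 + (7)·44
41 = 13 × 3 + 2  ⟹  2 = (14)·305 + (-97)·44
3 = 1 × 2 + 1  ⟹  1 = (-15)·305 + (104)·44
So (104)·44 ≡ 1 (mod 305), i.e. 44^(-1) ≡ 104 (mod 305).
Check: 44 × 104 = 4576 ≡ 1 (mod 305)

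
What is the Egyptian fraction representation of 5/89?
1/18 + 1/1602

Greedy algorithm:
5/89: ceiling(89/5) = 18, use 1/18
1/1602: ceiling(1602/1) = 1602, use 1/1602
Result: 5/89 = 1/18 + 1/1602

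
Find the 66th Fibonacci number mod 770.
8

Matrix identity: Q^n = [[F_(n+1), F_n], [F_n, F_(n-1)]] with Q = [[1,1],[1,0]].
n = 66 = 1000010₂. Square-and-multiply, entries mod 770:
Q^1 = [[1,1],[1,0]]
Q^2 = (Q^1)² = [[2,1],[1,1]]
Q^4 = (Q^2)² = [[5,3],[3,2]]
Q^8 = (Q^4)² = [[34,21],[21,13]]
Q^16 = (Q^8)² = [[57,217],[217,610]]
Q^33 = (Q^16)²·Q = [[267,288],[288,749]]
Q^66 = (Q^33)² = [[233,8],[8,225]]
F_66 mod 770 = Q^66[0][1] = 8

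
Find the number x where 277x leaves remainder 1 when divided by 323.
7

gcd(277, 323) = 1, so the inverse exists.
Extended Euclidean algorithm on (323, 277):
323 = 1 × 277 + 46  ⟹  46 = (1)·323 + (-1)·277
277 = 6 × 46 + 1  ⟹  1 = (-6)·323 + (7)·277
So (7)·277 ≡ 1 (mod 323), i.e. 277^(-1) ≡ 7 (mod 323).
Check: 277 × 7 = 1939 ≡ 1 (mod 323)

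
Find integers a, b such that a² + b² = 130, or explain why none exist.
3² + 11² (a=3, b=11)

Factorization: 130 = 2 × 5 × 13
By Fermat: n is sum of two squares iff every prime p ≡ 3 (mod 4) appears to even power.
All primes ≡ 3 (mod 4) appear to even power.
Search a = 0, 1, 2, … for 130 - a² a perfect square: first hit at a = 3: 130 - 9 = 121 = 11².
130 = 3² + 11² = 9 + 121 ✓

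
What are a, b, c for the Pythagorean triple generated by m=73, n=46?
(3213, 6716, 7445)

Euclid's formula: a = m² - n², b = 2mn, c = m² + n²
m = 73, n = 46
a = 73² - 46² = 5329 - 2116 = 3213
b = 2 × 73 × 46 = 6716
c = 73² + 46² = 5329 + 2116 = 7445
Verification: 3213² + 6716² = 10323369 + 45104656 = 55428025 = 7445² ✓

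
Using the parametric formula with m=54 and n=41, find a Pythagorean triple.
(1235, 4428, 4597)

Euclid's formula: a = m² - n², b = 2mn, c = m² + n²
m = 54, n = 41
a = 54² - 41² = 2916 - 1681 = 1235
b = 2 × 54 × 41 = 4428
c = 54² + 41² = 2916 + 1681 = 4597
Verification: 1235² + 4428² = 1525225 + 19607184 = 21132409 = 4597² ✓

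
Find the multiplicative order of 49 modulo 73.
12

73 is prime, so ord(49) divides φ(73) = 72.
Divisors of 72: 1, 2, 3, 4, 6, 8, 9, 12, 18, 24, 36, 72.
Repeated squaring: 49^1 ≡ 49, 49^2 ≡ 65, 49^4 ≡ 64, 49^8 ≡ 8, 49^16 ≡ 64, 49^32 ≡ 8, 49^64 ≡ 64 (mod 73).
Test 49^d mod 73 for each divisor d in increasing order:
49^1 ≡ 49
49^2 ≡ 65
49^3 = 49^2·49^1 ≡ 46
49^4 ≡ 64
49^6 = 49^4·49^2 ≡ 72
49^8 ≡ 8
49^9 = 49^8·49^1 ≡ 27
49^12 = 49^8·49^4 ≡ 1  ← first divisor giving 1
The order is 12.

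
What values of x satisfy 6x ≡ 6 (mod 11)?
x ≡ 1 (mod 11)

gcd(6, 11) = 1, which divides 6, so solutions exist.
Find 6^(-1) mod 11 by the extended Euclidean algorithm:
11 = 1 × 6 + 5  ⟹  5 = (1)·11 + (-1)·6
6 = 1 × 5 + 1  ⟹  1 = (-1)·11 + (2)·6
So (2)·6 ≡ 1 (mod 11), i.e. 6^(-1) ≡ 2 (mod 11).
x ≡ 2 × 6 = 12 ≡ 1 (mod 11).
Check: 6 × 1 = 6 ≡ 6 (mod 11).
Unique solution: x ≡ 1 (mod 11)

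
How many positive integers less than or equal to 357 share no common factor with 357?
192

357 = 3 × 7 × 17
φ(n) = n × ∏(1 - 1/p) for each prime p dividing n
φ(357) = 357 × (1 - 1/3) × (1 - 1/7) × (1 - 1/17) = 192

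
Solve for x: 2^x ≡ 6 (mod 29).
6

Baby-step giant-step with step n = ⌈√29⌉ = 6.
Baby steps 2^j mod 29 (j:value) for j=0..5: 0:1, 1:2, 2:4, 3:8, 4:16, 5:3.
Giant-step multiplier: 2^(-6) ≡ 2^(28-6) = 2^22 ≡ 5 (mod 29).
Giant steps γ_i = 6·5^i mod 29: γ_0=6, γ_1=1 (in table at j=0).
x = i·n + j = 1·6 + 0 = 6.
Check: 2^6 ≡ 6 (mod 29).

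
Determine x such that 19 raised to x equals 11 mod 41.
27

Baby-step giant-step with step n = ⌈√41⌉ = 7.
Baby steps 19^j mod 41 (j:value) for j=0..6: 0:1, 1:19, 2:33, 3:12, 4:23, 5:27, 6:21.
Giant-step multiplier: 19^(-7) ≡ 19^(40-7) = 19^33 ≡ 26 (mod 41).
Giant steps γ_i = 11·26^i mod 41: γ_0=11, γ_1=40, γ_2=15, γ_3=21 (in table at j=6).
x = i·n + j = 3·7 + 6 = 27.
Check: 19^27 ≡ 11 (mod 41).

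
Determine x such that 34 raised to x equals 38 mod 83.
44

Baby-step giant-step with step n = ⌈√83⌉ = 10.
Baby steps 34^j mod 83 (j:value) for j=0..9: 0:1, 1:34, 2:77, 3:45, 4:36, 5:62, 6:33, 7:43, 8:51, 9:74.
Giant-step multiplier: 34^(-10) ≡ 34^(82-10) = 34^72 ≡ 16 (mod 83).
Giant steps γ_i = 38·16^i mod 83: γ_0=38, γ_1=27, γ_2=17, γ_3=23, γ_4=36 (in table at j=4).
x = i·n + j = 4·10 + 4 = 44.
Check: 34^44 ≡ 38 (mod 83).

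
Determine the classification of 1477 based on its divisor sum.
deficient

Proper divisors of 1477: sum = 1 + 7 + 211 = 219
Since 219 < 1477, 1477 is deficient.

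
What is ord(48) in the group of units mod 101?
100

101 is prime, so ord(48) divides φ(101) = 100.
Divisors of 100: 1, 2, 4, 5, 10, 20, 25, 50, 100.
Repeated squaring: 48^1 ≡ 48, 48^2 ≡ 82, 48^4 ≡ 58, 48^8 ≡ 31, 48^16 ≡ 52, 48^32 ≡ 78, 48^64 ≡ 24 (mod 101).
Test 48^d mod 101 for each divisor d in increasing order:
48^1 ≡ 48
48^2 ≡ 82
48^4 ≡ 58
48^5 = 48^4·48^1 ≡ 57
48^10 = 48^8·48^2 ≡ 17
48^20 = 48^16·48^4 ≡ 87
48^25 = 48^16·48^8·48^1 ≡ 10
48^50 = 48^32·48^16·48^2 ≡ 100
48^100 = 48^64·48^32·48^4 ≡ 1  ← first divisor giving 1
The order is 100.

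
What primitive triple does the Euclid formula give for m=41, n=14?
(1485, 1148, 1877)

Euclid's formula: a = m² - n², b = 2mn, c = m² + n²
m = 41, n = 14
a = 41² - 14² = 1681 - 196 = 1485
b = 2 × 41 × 14 = 1148
c = 41² + 14² = 1681 + 196 = 1877
Verification: 1485² + 1148² = 2205225 + 1317904 = 3523129 = 1877² ✓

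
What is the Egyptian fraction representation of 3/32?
1/11 + 1/352

Greedy algorithm:
3/32: ceiling(32/3) = 11, use 1/11
1/352: ceiling(352/1) = 352, use 1/352
Result: 3/32 = 1/11 + 1/352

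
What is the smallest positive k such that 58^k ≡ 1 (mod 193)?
192

193 is prime, so ord(58) divides φ(193) = 192.
Divisors of 192: 1, 2, 3, 4, 6, 8, 12, 16, 24, 32, 48, 64, 96, 192.
Repeated squaring: 58^1 ≡ 58, 58^2 ≡ 83, 58^4 ≡ 134, 58^8 ≡ 7, 58^16 ≡ 49, 58^32 ≡ 85, 58^64 ≡ 84, 58^128 ≡ 108 (mod 193).
Test 58^d mod 193 for each divisor d in increasing order:
58^1 ≡ 58
58^2 ≡ 83
58^3 = 58^2·58^1 ≡ 182
58^4 ≡ 134
58^6 = 58^4·58^2 ≡ 121
58^8 ≡ 7
58^12 = 58^8·58^4 ≡ 166
58^16 ≡ 49
58^24 = 58^16·58^8 ≡ 150
58^32 ≡ 85
58^48 = 58^32·58^16 ≡ 112
58^64 ≡ 84
58^96 = 58^64·58^32 ≡ 192
58^192 = 58^128·58^64 ≡ 1  ← first divisor giving 1
The order is 192.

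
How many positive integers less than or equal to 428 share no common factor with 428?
212

428 = 2^2 × 107
φ(n) = n × ∏(1 - 1/p) for each prime p dividing n
φ(428) = 428 × (1 - 1/2) × (1 - 1/107) = 212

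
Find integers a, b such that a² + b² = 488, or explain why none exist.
2² + 22² (a=2, b=22)

Factorization: 488 = 2^3 × 61
By Fermat: n is sum of two squares iff every prime p ≡ 3 (mod 4) appears to even power.
All primes ≡ 3 (mod 4) appear to even power.
Search a = 0, 1, 2, … for 488 - a² a perfect square: first hit at a = 2: 488 - 4 = 484 = 22².
488 = 2² + 22² = 4 + 484 ✓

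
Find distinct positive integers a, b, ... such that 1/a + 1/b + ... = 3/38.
1/13 + 1/494

Greedy algorithm:
3/38: ceiling(38/3) = 13, use 1/13
1/494: ceiling(494/1) = 494, use 1/494
Result: 3/38 = 1/13 + 1/494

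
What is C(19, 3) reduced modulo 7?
3

Using Lucas' theorem:
Write n=19 and k=3 in base 7:
n in base 7: [2, 5]
k in base 7: [0, 3]
C(19,3) mod 7 = ∏ C(n_i, k_i) mod 7
Digit binomials (mod 7): C(2,0) = 1; C(5,3) = 10 ≡ 3
Product: 1 × 3 = 3 ≡ 3 (mod 7)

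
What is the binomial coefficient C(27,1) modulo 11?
5

Using Lucas' theorem:
Write n=27 and k=1 in base 11:
n in base 11: [2, 5]
k in base 11: [0, 1]
C(27,1) mod 11 = ∏ C(n_i, k_i) mod 11
Digit binomials (mod 11): C(2,0) = 1; C(5,1) = 5
Product: 1 × 5 = 5 ≡ 5 (mod 11)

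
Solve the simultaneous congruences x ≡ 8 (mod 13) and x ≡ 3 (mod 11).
47

Using Chinese Remainder Theorem:
M = 13 × 11 = 143
M1 = 11, M2 = 13
y1 = 11^(-1) mod 13 = 6
y2 = 13^(-1) mod 11 = 6
x = (8×11×6 + 3×13×6) mod 143 = 47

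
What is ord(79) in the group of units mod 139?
23

139 is prime, so ord(79) divides φ(139) = 138.
Divisors of 138: 1, 2, 3, 6, 23, 46, 69, 138.
Repeated squaring: 79^1 ≡ 79, 79^2 ≡ 125, 79^4 ≡ 57, 79^8 ≡ 52, 79^16 ≡ 63, 79^32 ≡ 77, 79^64 ≡ 91, 79^128 ≡ 80 (mod 139).
Test 79^d mod 139 for each divisor d in increasing order:
79^1 ≡ 79
79^2 ≡ 125
79^3 = 79^2·79^1 ≡ 6
79^6 = 79^4·79^2 ≡ 36
79^23 = 79^16·79^4·79^2·79^1 ≡ 1  ← first divisor giving 1
The order is 23.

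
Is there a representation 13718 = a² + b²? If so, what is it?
Not possible

Factorization: 13718 = 2 × 19^3
By Fermat: n is sum of two squares iff every prime p ≡ 3 (mod 4) appears to even power.
Prime(s) ≡ 3 (mod 4) with odd exponent: [(19, 3)]
Therefore 13718 cannot be expressed as a² + b².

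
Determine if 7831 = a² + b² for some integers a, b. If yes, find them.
Not possible

Factorization: 7831 = 41 × 191
By Fermat: n is sum of two squares iff every prime p ≡ 3 (mod 4) appears to even power.
Prime(s) ≡ 3 (mod 4) with odd exponent: [(191, 1)]
Therefore 7831 cannot be expressed as a² + b².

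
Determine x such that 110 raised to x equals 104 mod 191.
116

Baby-step giant-step with step n = ⌈√191⌉ = 14.
Baby steps 110^j mod 191 (j:value) for j=0..13: 0:1, 1:110, 2:67, 3:112, 4:96, 5:55, 6:129, 7:56, 8:48, 9:123, 10:160, 11:28, 12:24, 13:157.
Giant-step multiplier: 110^(-14) ≡ 110^(190-14) = 110^176 ≡ 117 (mod 191).
Giant steps γ_i = 104·117^i mod 191: γ_0=104, γ_1=135, γ_2=133, γ_3=90, γ_4=25, γ_5=60, γ_6=144, γ_7=40, γ_8=96 (in table at j=4).
x = i·n + j = 8·14 + 4 = 116.
Check: 110^116 ≡ 104 (mod 191).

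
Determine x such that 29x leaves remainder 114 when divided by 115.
x ≡ 111 (mod 115)

gcd(29, 115) = 1, which divides 114, so solutions exist.
Find 29^(-1) mod 115 by the extended Euclidean algorithm:
115 = 3 × 29 + 28  ⟹  28 = (1)·115 + (-3)·29
29 = 1 × 28 + 1  ⟹  1 = (-1)·115 + (4)·29
So (4)·29 ≡ 1 (mod 115), i.e. 29^(-1) ≡ 4 (mod 115).
x ≡ 4 × 114 = 456 ≡ 111 (mod 115).
Check: 29 × 111 = 3219 ≡ 114 (mod 115).
Unique solution: x ≡ 111 (mod 115)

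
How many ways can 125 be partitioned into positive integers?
3163127352

p(n) counts ways to write n as a sum of positive integers (order ignored).
Euler's pentagonal recurrence: p(k) = p(k-1) + p(k-2) - p(k-5) - p(k-7) + p(k-12) + p(k-15) - ... (offsets j(3j∓1)/2, signs ++--, p(0)=1, p(<0)=0).
DP table for k = 0..124: p(0)=1, p(1)=1, p(2)=2, p(3)=3, p(4)=5, p(5)=7, p(6)=11, p(7)=15, p(8)=22, p(9)=30, p(10)=42, p(11)=56, p(12)=77, p(13)=101, p(14)=135, p(15)=176, p(16)=231, p(17)=297, p(18)=385, p(19)=490, p(20)=627, p(21)=792, p(22)=1002, p(23)=1255, p(24)=1575, p(25)=1958, p(26)=2436, p(27)=3010, p(28)=3718, p(29)=4565, p(30)=5604, p(31)=6842, p(32)=8349, p(33)=10143, p(34)=12310, p(35)=14883, p(36)=17977, p(37)=21637, p(38)=26015, p(39)=31185, p(40)=37338, p(41)=44583, p(42)=53174, p(43)=63261, p(44)=75175, p(45)=89134, p(46)=105558, p(47)=124754, p(48)=147273, p(49)=173525, p(50)=204226, p(51)=239943, p(52)=281589, p(53)=329931, p(54)=386155, p(55)=451276, p(56)=526823, p(57)=614154, p(58)=715220, p(59)=831820, p(60)=966467, p(61)=1121505, p(62)=1300156, p(63)=1505499, p(64)=1741630, p(65)=2012558, p(66)=2323520, p(67)=2679689, p(68)=3087735, p(69)=3554345, p(70)=4087968, p(71)=4697205, p(72)=5392783, p(73)=6185689, p(74)=7089500, p(75)=8118264, p(76)=9289091, p(77)=10619863, p(78)=12132164, p(79)=13848650, p(80)=15796476, p(81)=18004327, p(82)=20506255, p(83)=23338469, p(84)=26543660, p(85)=30167357, p(86)=34262962, p(87)=38887673, p(88)=44108109, p(89)=49995925, p(90)=56634173, p(91)=64112359, p(92)=72533807, p(93)=82010177, p(94)=92669720, p(95)=104651419, p(96)=118114304, p(97)=133230930, p(98)=150198136, p(99)=169229875, p(100)=190569292, p(101)=214481126, p(102)=241265379, p(103)=271248950, p(104)=304801365, p(105)=342325709, p(106)=384276336, p(107)=431149389, p(108)=483502844, p(109)=541946240, p(110)=607163746, p(111)=679903203, p(112)=761002156, p(113)=851376628, p(114)=952050665, p(115)=1064144451, p(116)=1188908248, p(117)=1327710076, p(118)=1482074143, p(119)=1653668665, p(120)=1844349560, p(121)=2056148051, p(122)=2291320912, p(123)=2552338241, p(124)=2841940500.
Final step: p(125) = p(124) + p(123) - p(120) - p(118) + p(113) + p(110) - p(103) - p(99) + p(90) + p(85) - p(74) - p(68) + p(55) + p(48) - p(33) - p(25) + p(8)
= 2841940500 + 2552338241 - 1844349560 - 1482074143 + 851376628 + 607163746 - 271248950 - 169229875 + 56634173 + 30167357 - 7089500 - 3087735 + 451276 + 147273 - 10143 - 1958 + 22
= 3163127352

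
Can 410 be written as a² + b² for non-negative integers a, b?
7² + 19² (a=7, b=19)

Factorization: 410 = 2 × 5 × 41
By Fermat: n is sum of two squares iff every prime p ≡ 3 (mod 4) appears to even power.
All primes ≡ 3 (mod 4) appear to even power.
Search a = 0, 1, 2, … for 410 - a² a perfect square: first hit at a = 7: 410 - 49 = 361 = 19².
410 = 7² + 19² = 49 + 361 ✓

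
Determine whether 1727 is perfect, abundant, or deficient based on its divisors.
deficient

Proper divisors of 1727: sum = 1 + 11 + 157 = 169
Since 169 < 1727, 1727 is deficient.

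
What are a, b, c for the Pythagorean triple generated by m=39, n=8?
(1457, 624, 1585)

Euclid's formula: a = m² - n², b = 2mn, c = m² + n²
m = 39, n = 8
a = 39² - 8² = 1521 - 64 = 1457
b = 2 × 39 × 8 = 624
c = 39² + 8² = 1521 + 64 = 1585
Verification: 1457² + 624² = 2122849 + 389376 = 2512225 = 1585² ✓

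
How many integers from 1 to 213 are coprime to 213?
140

213 = 3 × 71
φ(n) = n × ∏(1 - 1/p) for each prime p dividing n
φ(213) = 213 × (1 - 1/3) × (1 - 1/71) = 140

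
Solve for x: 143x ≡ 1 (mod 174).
101

gcd(143, 174) = 1, so the inverse exists.
Extended Euclidean algorithm on (174, 143):
174 = 1 × 143 + 31  ⟹  31 = (1)·174 + (-1)·143
143 = 4 × 31 + 19  ⟹  19 = (-4)·174 + (5)·143
31 = 1 × 19 + 12  ⟹  12 = (5)·174 + (-6)·143
19 = 1 × 12 + 7  ⟹  7 = (-9)·174 + (11)·143
12 = 1 × 7 + 5  ⟹  5 = (14)·174 + (-17)·143
7 = 1 × 5 + 2  ⟹  2 = (-23)·174 + (28)·143
5 = 2 × 2 + 1  ⟹  1 = (60)·174 + (-73)·143
So (-73)·143 ≡ 1 (mod 174), i.e. 143^(-1) ≡ -73 ≡ 101 (mod 174).
Check: 143 × 101 = 14443 ≡ 1 (mod 174)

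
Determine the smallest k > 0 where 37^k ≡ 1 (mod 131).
130

131 is prime, so ord(37) divides φ(131) = 130.
Divisors of 130: 1, 2, 5, 10, 13, 26, 65, 130.
Repeated squaring: 37^1 ≡ 37, 37^2 ≡ 59, 37^4 ≡ 75, 37^8 ≡ 123, 37^16 ≡ 64, 37^32 ≡ 35, 37^64 ≡ 46, 37^128 ≡ 20 (mod 131).
Test 37^d mod 131 for each divisor d in increasing order:
37^1 ≡ 37
37^2 ≡ 59
37^5 = 37^4·37^1 ≡ 24
37^10 = 37^8·37^2 ≡ 52
37^13 = 37^8·37^4·37^1 ≡ 70
37^26 = 37^16·37^8·37^2 ≡ 53
37^65 = 37^64·37^1 ≡ 130
37^130 = 37^128·37^2 ≡ 1  ← first divisor giving 1
The order is 130.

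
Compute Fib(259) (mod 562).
549

Matrix identity: Q^n = [[F_(n+1), F_n], [F_n, F_(n-1)]] with Q = [[1,1],[1,0]].
n = 259 = 100000011₂. Square-and-multiply, entries mod 562:
Q^1 = [[1,1],[1,0]]
Q^2 = (Q^1)² = [[2,1],[1,1]]
Q^4 = (Q^2)² = [[5,3],[3,2]]
Q^8 = (Q^4)² = [[34,21],[21,13]]
Q^16 = (Q^8)² = [[473,425],[425,48]]
Q^32 = (Q^16)² = [[276,559],[559,279]]
Q^64 = (Q^32)² = [[315,21],[21,294]]
Q^129 = (Q^64)²·Q = [[55,192],[192,425]]
Q^259 = (Q^129)²·Q = [[541,549],[549,554]]
F_259 mod 562 = Q^259[0][1] = 549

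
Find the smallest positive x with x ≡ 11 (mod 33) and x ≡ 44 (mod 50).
44

Using Chinese Remainder Theorem:
M = 33 × 50 = 1650
M1 = 50, M2 = 33
y1 = 50^(-1) mod 33 = 2
y2 = 33^(-1) mod 50 = 47
x = (11×50×2 + 44×33×47) mod 1650 = 44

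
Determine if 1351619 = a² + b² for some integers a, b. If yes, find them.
Not possible

Factorization: 1351619 = 17 × 43^3
By Fermat: n is sum of two squares iff every prime p ≡ 3 (mod 4) appears to even power.
Prime(s) ≡ 3 (mod 4) with odd exponent: [(43, 3)]
Therefore 1351619 cannot be expressed as a² + b².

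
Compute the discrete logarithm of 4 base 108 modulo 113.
88

Baby-step giant-step with step n = ⌈√113⌉ = 11.
Baby steps 108^j mod 113 (j:value) for j=0..10: 0:1, 1:108, 2:25, 3:101, 4:60, 5:39, 6:31, 7:71, 8:97, 9:80, 10:52.
Giant-step multiplier: 108^(-11) ≡ 108^(112-11) = 108^101 ≡ 103 (mod 113).
Giant steps γ_i = 4·103^i mod 113: γ_0=4, γ_1=73, γ_2=61, γ_3=68, γ_4=111, γ_5=20, γ_6=26, γ_7=79, γ_8=1 (in table at j=0).
x = i·n + j = 8·11 + 0 = 88.
Check: 108^88 ≡ 4 (mod 113).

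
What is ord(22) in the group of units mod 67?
11

67 is prime, so ord(22) divides φ(67) = 66.
Divisors of 66: 1, 2, 3, 6, 11, 22, 33, 66.
Repeated squaring: 22^1 ≡ 22, 22^2 ≡ 15, 22^4 ≡ 24, 22^8 ≡ 40, 22^16 ≡ 59, 22^32 ≡ 64, 22^64 ≡ 9 (mod 67).
Test 22^d mod 67 for each divisor d in increasing order:
22^1 ≡ 22
22^2 ≡ 15
22^3 = 22^2·22^1 ≡ 62
22^6 = 22^4·22^2 ≡ 25
22^11 = 22^8·22^2·22^1 ≡ 1  ← first divisor giving 1
The order is 11.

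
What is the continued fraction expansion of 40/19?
[2; 9, 2]

Euclidean algorithm steps:
40 = 2 × 19 + 2
19 = 9 × 2 + 1
2 = 2 × 1 + 0
Continued fraction: [2; 9, 2]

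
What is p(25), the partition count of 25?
1958

p(n) counts ways to write n as a sum of positive integers (order ignored).
Euler's pentagonal recurrence: p(k) = p(k-1) + p(k-2) - p(k-5) - p(k-7) + p(k-12) + p(k-15) - ... (offsets j(3j∓1)/2, signs ++--, p(0)=1, p(<0)=0).
DP table for k = 0..24: p(0)=1, p(1)=1, p(2)=2, p(3)=3, p(4)=5, p(5)=7, p(6)=11, p(7)=15, p(8)=22, p(9)=30, p(10)=42, p(11)=56, p(12)=77, p(13)=101, p(14)=135, p(15)=176, p(16)=231, p(17)=297, p(18)=385, p(19)=490, p(20)=627, p(21)=792, p(22)=1002, p(23)=1255, p(24)=1575.
Final step: p(25) = p(24) + p(23) - p(20) - p(18) + p(13) + p(10) - p(3)
= 1575 + 1255 - 627 - 385 + 101 + 42 - 3
= 1958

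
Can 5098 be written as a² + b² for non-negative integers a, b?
43² + 57² (a=43, b=57)

Factorization: 5098 = 2 × 2549
By Fermat: n is sum of two squares iff every prime p ≡ 3 (mod 4) appears to even power.
All primes ≡ 3 (mod 4) appear to even power.
Search a = 0, 1, 2, … for 5098 - a² a perfect square: first hit at a = 43: 5098 - 1849 = 3249 = 57².
5098 = 43² + 57² = 1849 + 3249 ✓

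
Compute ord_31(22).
30

31 is prime, so ord(22) divides φ(31) = 30.
Divisors of 30: 1, 2, 3, 5, 6, 10, 15, 30.
Repeated squaring: 22^1 ≡ 22, 22^2 ≡ 19, 22^4 ≡ 20, 22^8 ≡ 28, 22^16 ≡ 9 (mod 31).
Test 22^d mod 31 for each divisor d in increasing order:
22^1 ≡ 22
22^2 ≡ 19
22^3 = 22^2·22^1 ≡ 15
22^5 = 22^4·22^1 ≡ 6
22^6 = 22^4·22^2 ≡ 8
22^10 = 22^8·22^2 ≡ 5
22^15 = 22^8·22^4·22^2·22^1 ≡ 30
22^30 = 22^16·22^8·22^4·22^2 ≡ 1  ← first divisor giving 1
The order is 30.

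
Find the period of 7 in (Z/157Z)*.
52

157 is prime, so ord(7) divides φ(157) = 156.
Divisors of 156: 1, 2, 3, 4, 6, 12, 13, 26, 39, 52, 78, 156.
Repeated squaring: 7^1 ≡ 7, 7^2 ≡ 49, 7^4 ≡ 46, 7^8 ≡ 75, 7^16 ≡ 130, 7^32 ≡ 101, 7^64 ≡ 153, 7^128 ≡ 16 (mod 157).
Test 7^d mod 157 for each divisor d in increasing order:
7^1 ≡ 7
7^2 ≡ 49
7^3 = 7^2·7^1 ≡ 29
7^4 ≡ 46
7^6 = 7^4·7^2 ≡ 56
7^12 = 7^8·7^4 ≡ 153
7^13 = 7^8·7^4·7^1 ≡ 129
7^26 = 7^16·7^8·7^2 ≡ 156
7^39 = 7^32·7^4·7^2·7^1 ≡ 28
7^52 = 7^32·7^16·7^4 ≡ 1  ← first divisor giving 1
The order is 52.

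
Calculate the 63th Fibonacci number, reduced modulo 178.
176

Matrix identity: Q^n = [[F_(n+1), F_n], [F_n, F_(n-1)]] with Q = [[1,1],[1,0]].
n = 63 = 111111₂. Square-and-multiply, entries mod 178:
Q^1 = [[1,1],[1,0]]
Q^3 = (Q^1)²·Q = [[3,2],[2,1]]
Q^7 = (Q^3)²·Q = [[21,13],[13,8]]
Q^15 = (Q^7)²·Q = [[97,76],[76,21]]
Q^31 = (Q^15)²·Q = [[123,55],[55,68]]
Q^63 = (Q^31)²·Q = [[1,176],[176,3]]
F_63 mod 178 = Q^63[0][1] = 176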